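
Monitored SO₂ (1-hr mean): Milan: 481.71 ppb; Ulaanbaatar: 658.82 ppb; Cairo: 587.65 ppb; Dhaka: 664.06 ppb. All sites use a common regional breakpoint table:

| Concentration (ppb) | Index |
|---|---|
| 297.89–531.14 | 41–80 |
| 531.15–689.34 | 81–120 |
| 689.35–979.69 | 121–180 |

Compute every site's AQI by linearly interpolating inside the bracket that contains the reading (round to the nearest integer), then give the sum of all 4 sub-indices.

Milan: row 297.89–531.14 (AQI 41–80). (80−41)·(481.71−297.89)/(531.14−297.89) + 41 = 39·183.82/233.25 + 41 ≈ 71.74 → 72.
Ulaanbaatar 658.82: bracket 531.15–689.34 → index 81–120; slope 39/158.19, offset 127.67.
AQI = 81 + 39/158.19·127.67 ≈ 112.48 ⇒ 112.
Cairo: 587.65 lies in 531.15–689.34, so I_lo=81, I_hi=120, C_lo=531.15, C_hi=689.34.
(120−81)/(689.34−531.15) × (587.65−531.15) + 81 = 39/158.19 × 56.50 + 81 ≈ 94.93 → 95.
Dhaka 664.06: bracket 531.15–689.34 → index 81–120; slope 39/158.19, offset 132.91.
AQI = 81 + 39/158.19·132.91 ≈ 113.77 ⇒ 114.
AQIs: Milan=72, Ulaanbaatar=112, Cairo=95, Dhaka=114. Sum = 72 + 112 + 95 + 114 = 393.

393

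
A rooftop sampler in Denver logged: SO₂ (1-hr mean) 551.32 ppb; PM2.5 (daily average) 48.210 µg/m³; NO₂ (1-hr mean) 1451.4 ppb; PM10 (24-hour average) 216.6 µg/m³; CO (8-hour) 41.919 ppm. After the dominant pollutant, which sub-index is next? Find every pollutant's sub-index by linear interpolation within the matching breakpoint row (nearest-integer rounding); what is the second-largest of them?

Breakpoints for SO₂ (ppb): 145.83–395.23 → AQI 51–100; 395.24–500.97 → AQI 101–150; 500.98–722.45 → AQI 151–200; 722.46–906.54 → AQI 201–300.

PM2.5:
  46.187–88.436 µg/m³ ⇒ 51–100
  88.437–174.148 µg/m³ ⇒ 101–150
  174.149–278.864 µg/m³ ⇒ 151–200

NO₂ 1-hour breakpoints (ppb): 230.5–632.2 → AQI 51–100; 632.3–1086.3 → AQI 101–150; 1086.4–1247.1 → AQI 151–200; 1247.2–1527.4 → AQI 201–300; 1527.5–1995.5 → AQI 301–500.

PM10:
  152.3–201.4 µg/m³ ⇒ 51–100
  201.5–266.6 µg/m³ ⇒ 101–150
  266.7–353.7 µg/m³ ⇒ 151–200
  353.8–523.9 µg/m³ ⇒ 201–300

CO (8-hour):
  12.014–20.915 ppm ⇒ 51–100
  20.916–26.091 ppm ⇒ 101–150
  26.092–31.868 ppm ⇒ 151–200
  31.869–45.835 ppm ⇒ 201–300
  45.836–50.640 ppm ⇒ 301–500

SO₂ 551.32: bracket 500.98–722.45 → index 151–200; slope 49/221.47, offset 50.34.
AQI = 151 + 49/221.47·50.34 ≈ 162.14 ⇒ 162.
PM2.5: row 46.187–88.436 (AQI 51–100). (100−51)·(48.210−46.187)/(88.436−46.187) + 51 = 49·2.023/42.249 + 51 ≈ 53.35 → 53.
NO₂ 1451.4: bracket 1247.2–1527.4 → index 201–300; slope 99/280.2, offset 204.2.
AQI = 201 + 99/280.2·204.2 ≈ 273.15 ⇒ 273.
PM10: 216.6 ∈ [201.5, 266.6] ↔ index [101, 150].
101 + (216.6−201.5)·(150−101)/(266.6−201.5) = 101 + 15.1·49/65.1 ≈ 112.37, so AQI = 112.
CO: 41.919 lies in 31.869–45.835, so I_lo=201, I_hi=300, C_lo=31.869, C_hi=45.835.
(300−201)/(45.835−31.869) × (41.919−31.869) + 201 = 99/13.966 × 10.050 + 201 ≈ 272.24 → 272.
Sub-indices: SO₂→162, PM2.5→53, NO₂→273, PM10→112, CO→272. Ranked high→low: 273, 272, 162, 112, 53. Second-highest sub-index = 272.

272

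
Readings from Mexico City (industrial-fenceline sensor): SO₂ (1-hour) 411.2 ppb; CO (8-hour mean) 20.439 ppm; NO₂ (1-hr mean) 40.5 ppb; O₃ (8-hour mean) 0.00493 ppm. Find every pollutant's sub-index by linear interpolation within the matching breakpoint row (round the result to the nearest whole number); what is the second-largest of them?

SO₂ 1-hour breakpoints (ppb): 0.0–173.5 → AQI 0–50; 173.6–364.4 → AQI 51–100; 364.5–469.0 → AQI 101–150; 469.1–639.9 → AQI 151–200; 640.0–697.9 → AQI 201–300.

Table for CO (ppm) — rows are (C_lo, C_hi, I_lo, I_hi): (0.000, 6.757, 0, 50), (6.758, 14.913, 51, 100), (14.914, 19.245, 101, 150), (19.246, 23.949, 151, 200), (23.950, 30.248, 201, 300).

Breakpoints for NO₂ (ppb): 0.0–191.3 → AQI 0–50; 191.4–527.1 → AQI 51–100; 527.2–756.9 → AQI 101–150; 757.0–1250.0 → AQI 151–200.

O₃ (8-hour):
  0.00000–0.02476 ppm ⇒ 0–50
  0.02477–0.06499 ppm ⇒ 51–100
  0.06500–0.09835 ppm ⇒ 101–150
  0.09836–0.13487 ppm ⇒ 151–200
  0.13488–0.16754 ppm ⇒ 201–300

123

SO₂: 411.2 ∈ [364.5, 469.0] ↔ index [101, 150].
101 + (411.2−364.5)·(150−101)/(469.0−364.5) = 101 + 46.7·49/104.5 ≈ 122.90, so AQI = 123.
CO: row 19.246–23.949 (AQI 151–200). (200−151)·(20.439−19.246)/(23.949−19.246) + 151 = 49·1.193/4.703 + 151 ≈ 163.43 → 163.
NO₂: row 0.0–191.3 (AQI 0–50). (50−0)·(40.5−0.0)/(191.3−0.0) + 0 = 50·40.5/191.3 + 0 ≈ 10.59 → 11.
O₃ 0.00493: bracket 0.00000–0.02476 → index 0–50; slope 50/0.02476, offset 0.00493.
AQI = 0 + 50/0.02476·0.00493 ≈ 9.96 ⇒ 10.
Sub-indices: SO₂→123, CO→163, NO₂→11, O₃→10. Ranked high→low: 163, 123, 11, 10. Second-highest sub-index = 123.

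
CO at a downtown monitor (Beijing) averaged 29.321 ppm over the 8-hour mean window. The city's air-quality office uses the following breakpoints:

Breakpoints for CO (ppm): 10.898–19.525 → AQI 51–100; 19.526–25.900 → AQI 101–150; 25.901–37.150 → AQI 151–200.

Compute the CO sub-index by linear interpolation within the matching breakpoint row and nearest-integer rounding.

CO 29.321: bracket 25.901–37.150 → index 151–200; slope 49/11.249, offset 3.420.
AQI = 151 + 49/11.249·3.420 ≈ 165.90 ⇒ 166.
AQI 166 falls in the Unhealthy category.

166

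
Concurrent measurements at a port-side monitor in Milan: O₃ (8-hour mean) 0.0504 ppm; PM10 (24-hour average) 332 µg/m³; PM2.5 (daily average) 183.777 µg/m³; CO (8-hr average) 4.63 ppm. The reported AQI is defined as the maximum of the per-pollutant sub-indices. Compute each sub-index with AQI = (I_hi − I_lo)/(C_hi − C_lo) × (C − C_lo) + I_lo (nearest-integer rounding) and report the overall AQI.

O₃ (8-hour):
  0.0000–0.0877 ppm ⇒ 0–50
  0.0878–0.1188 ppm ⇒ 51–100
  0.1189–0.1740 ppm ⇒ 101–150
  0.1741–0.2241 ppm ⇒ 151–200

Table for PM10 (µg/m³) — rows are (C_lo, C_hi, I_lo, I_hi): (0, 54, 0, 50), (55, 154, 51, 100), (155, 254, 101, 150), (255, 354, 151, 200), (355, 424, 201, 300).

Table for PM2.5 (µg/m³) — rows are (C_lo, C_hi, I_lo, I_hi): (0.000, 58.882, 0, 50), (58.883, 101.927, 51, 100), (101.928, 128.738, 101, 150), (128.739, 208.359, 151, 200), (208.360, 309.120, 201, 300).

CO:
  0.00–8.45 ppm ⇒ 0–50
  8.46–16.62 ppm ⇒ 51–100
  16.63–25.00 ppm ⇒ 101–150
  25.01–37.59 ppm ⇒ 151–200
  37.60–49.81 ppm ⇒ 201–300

189

O₃ 0.0504: bracket 0.0000–0.0877 → index 0–50; slope 50/0.0877, offset 0.0504.
AQI = 0 + 50/0.0877·0.0504 ≈ 28.73 ⇒ 29.
PM10: 332 ∈ [255, 354] ↔ index [151, 200].
151 + (332−255)·(200−151)/(354−255) = 151 + 77·49/99 ≈ 189.11, so AQI = 189.
PM2.5 183.777: bracket 128.739–208.359 → index 151–200; slope 49/79.620, offset 55.038.
AQI = 151 + 49/79.620·55.038 ≈ 184.87 ⇒ 185.
CO: 4.63 lies in 0.00–8.45, so I_lo=0, I_hi=50, C_lo=0.00, C_hi=8.45.
(50−0)/(8.45−0.00) × (4.63−0.00) + 0 = 50/8.45 × 4.63 + 0 ≈ 27.40 → 27.
Sub-indices: O₃→29, PM10→189, PM2.5→185, CO→27. Overall AQI = max = 189; dominant pollutant is PM10.
AQI 189: Unhealthy.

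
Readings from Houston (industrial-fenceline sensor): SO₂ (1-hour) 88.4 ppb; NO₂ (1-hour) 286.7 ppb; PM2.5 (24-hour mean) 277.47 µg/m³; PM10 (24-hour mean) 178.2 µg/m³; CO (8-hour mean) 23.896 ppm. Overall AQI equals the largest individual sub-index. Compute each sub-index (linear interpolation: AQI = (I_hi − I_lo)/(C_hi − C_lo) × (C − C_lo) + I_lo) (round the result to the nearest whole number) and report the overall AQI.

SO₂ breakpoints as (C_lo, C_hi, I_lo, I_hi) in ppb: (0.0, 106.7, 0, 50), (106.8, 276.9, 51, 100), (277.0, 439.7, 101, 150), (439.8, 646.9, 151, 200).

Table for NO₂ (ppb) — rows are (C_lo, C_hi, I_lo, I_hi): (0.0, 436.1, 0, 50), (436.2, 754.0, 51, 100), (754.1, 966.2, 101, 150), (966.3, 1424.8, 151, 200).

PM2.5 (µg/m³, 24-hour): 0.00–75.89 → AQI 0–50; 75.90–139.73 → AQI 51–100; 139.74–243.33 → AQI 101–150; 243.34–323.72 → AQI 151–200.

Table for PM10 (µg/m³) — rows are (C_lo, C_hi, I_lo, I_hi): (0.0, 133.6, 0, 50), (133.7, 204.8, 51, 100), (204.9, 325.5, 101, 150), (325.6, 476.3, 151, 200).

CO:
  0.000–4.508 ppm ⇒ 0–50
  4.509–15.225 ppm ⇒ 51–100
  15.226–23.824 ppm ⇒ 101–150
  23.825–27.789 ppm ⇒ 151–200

172

SO₂: 88.4 lies in 0.0–106.7, so I_lo=0, I_hi=50, C_lo=0.0, C_hi=106.7.
(50−0)/(106.7−0.0) × (88.4−0.0) + 0 = 50/106.7 × 88.4 + 0 ≈ 41.42 → 41.
NO₂: 286.7 lies in 0.0–436.1, so I_lo=0, I_hi=50, C_lo=0.0, C_hi=436.1.
(50−0)/(436.1−0.0) × (286.7−0.0) + 0 = 50/436.1 × 286.7 + 0 ≈ 32.87 → 33.
PM2.5: 277.47 ∈ [243.34, 323.72] ↔ index [151, 200].
151 + (277.47−243.34)·(200−151)/(323.72−243.34) = 151 + 34.13·49/80.38 ≈ 171.81, so AQI = 172.
PM10 178.2: bracket 133.7–204.8 → index 51–100; slope 49/71.1, offset 44.5.
AQI = 51 + 49/71.1·44.5 ≈ 81.67 ⇒ 82.
CO: 23.896 ∈ [23.825, 27.789] ↔ index [151, 200].
151 + (23.896−23.825)·(200−151)/(27.789−23.825) = 151 + 0.071·49/3.964 ≈ 151.88, so AQI = 152.
Sub-indices: SO₂→41, NO₂→33, PM2.5→172, PM10→82, CO→152. Overall AQI = max = 172; dominant pollutant is PM2.5.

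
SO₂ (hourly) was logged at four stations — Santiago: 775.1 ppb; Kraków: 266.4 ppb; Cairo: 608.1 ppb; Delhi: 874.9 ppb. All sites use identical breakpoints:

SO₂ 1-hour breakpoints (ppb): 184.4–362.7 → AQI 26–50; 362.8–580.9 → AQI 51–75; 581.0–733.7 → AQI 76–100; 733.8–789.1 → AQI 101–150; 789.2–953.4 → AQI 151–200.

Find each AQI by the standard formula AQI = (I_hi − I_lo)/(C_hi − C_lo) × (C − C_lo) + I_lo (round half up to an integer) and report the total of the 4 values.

Santiago 775.1: bracket 733.8–789.1 → index 101–150; slope 49/55.3, offset 41.3.
AQI = 101 + 49/55.3·41.3 ≈ 137.59 ⇒ 138.
Kraków 266.4: bracket 184.4–362.7 → index 26–50; slope 24/178.3, offset 82.0.
AQI = 26 + 24/178.3·82.0 ≈ 37.04 ⇒ 37.
Cairo 608.1: bracket 581.0–733.7 → index 76–100; slope 24/152.7, offset 27.1.
AQI = 76 + 24/152.7·27.1 ≈ 80.26 ⇒ 80.
Delhi: 874.9 lies in 789.2–953.4, so I_lo=151, I_hi=200, C_lo=789.2, C_hi=953.4.
(200−151)/(953.4−789.2) × (874.9−789.2) + 151 = 49/164.2 × 85.7 + 151 ≈ 176.57 → 177.
AQIs: Santiago=138, Kraków=37, Cairo=80, Delhi=177. Sum = 138 + 37 + 80 + 177 = 432.

432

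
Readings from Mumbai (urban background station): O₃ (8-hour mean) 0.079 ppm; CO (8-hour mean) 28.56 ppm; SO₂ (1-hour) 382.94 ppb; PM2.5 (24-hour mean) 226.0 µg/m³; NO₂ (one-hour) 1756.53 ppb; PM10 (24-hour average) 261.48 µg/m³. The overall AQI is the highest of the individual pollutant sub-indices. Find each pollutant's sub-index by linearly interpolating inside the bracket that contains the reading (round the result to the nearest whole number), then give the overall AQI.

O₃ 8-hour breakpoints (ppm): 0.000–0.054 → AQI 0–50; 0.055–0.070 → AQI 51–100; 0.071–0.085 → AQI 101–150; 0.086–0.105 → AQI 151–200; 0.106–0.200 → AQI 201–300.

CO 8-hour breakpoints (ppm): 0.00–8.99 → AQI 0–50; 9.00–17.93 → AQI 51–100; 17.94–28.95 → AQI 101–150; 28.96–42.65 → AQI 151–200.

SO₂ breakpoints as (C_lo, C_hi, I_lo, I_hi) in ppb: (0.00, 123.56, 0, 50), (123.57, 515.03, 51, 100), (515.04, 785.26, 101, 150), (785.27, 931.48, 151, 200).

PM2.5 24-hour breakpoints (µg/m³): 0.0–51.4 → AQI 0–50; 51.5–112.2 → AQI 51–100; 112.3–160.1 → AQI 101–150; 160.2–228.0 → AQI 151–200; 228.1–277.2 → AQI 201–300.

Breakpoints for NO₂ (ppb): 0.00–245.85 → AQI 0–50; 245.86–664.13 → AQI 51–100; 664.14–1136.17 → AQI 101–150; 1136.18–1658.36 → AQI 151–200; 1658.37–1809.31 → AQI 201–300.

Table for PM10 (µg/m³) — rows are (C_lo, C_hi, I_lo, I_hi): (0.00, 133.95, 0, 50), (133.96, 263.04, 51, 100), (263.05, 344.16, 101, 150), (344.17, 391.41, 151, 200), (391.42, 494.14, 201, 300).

265

O₃ 0.079: bracket 0.071–0.085 → index 101–150; slope 49/0.014, offset 0.008.
AQI = 101 + 49/0.014·0.008 ≈ 129.00 ⇒ 129.
CO: 28.56 lies in 17.94–28.95, so I_lo=101, I_hi=150, C_lo=17.94, C_hi=28.95.
(150−101)/(28.95−17.94) × (28.56−17.94) + 101 = 49/11.01 × 10.62 + 101 ≈ 148.26 → 148.
SO₂: row 123.57–515.03 (AQI 51–100). (100−51)·(382.94−123.57)/(515.03−123.57) + 51 = 49·259.37/391.46 + 51 ≈ 83.47 → 83.
PM2.5: 226.0 ∈ [160.2, 228.0] ↔ index [151, 200].
151 + (226.0−160.2)·(200−151)/(228.0−160.2) = 151 + 65.8·49/67.8 ≈ 198.55, so AQI = 199.
NO₂: 1756.53 ∈ [1658.37, 1809.31] ↔ index [201, 300].
201 + (1756.53−1658.37)·(300−201)/(1809.31−1658.37) = 201 + 98.16·99/150.94 ≈ 265.38, so AQI = 265.
PM10: 261.48 lies in 133.96–263.04, so I_lo=51, I_hi=100, C_lo=133.96, C_hi=263.04.
(100−51)/(263.04−133.96) × (261.48−133.96) + 51 = 49/129.08 × 127.52 + 51 ≈ 99.41 → 99.
Sub-indices: O₃→129, CO→148, SO₂→83, PM2.5→199, NO₂→265, PM10→99. Overall AQI = max = 265; dominant pollutant is NO₂.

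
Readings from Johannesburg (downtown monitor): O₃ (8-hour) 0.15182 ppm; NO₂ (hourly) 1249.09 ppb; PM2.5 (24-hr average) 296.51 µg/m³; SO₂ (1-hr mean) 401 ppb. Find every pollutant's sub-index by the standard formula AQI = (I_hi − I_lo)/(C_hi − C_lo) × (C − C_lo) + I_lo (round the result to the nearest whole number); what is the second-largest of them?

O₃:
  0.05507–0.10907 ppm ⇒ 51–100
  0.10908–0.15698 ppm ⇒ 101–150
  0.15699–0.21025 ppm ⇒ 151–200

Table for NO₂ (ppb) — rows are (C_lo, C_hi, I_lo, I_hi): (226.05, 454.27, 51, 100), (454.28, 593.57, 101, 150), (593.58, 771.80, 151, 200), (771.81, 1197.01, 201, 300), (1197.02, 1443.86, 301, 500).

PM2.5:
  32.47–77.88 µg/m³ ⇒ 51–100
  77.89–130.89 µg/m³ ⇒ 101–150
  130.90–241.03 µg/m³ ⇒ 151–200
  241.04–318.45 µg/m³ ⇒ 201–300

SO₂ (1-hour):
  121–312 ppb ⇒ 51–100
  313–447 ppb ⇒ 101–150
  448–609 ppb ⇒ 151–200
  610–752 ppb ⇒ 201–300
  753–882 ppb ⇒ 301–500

272

O₃: row 0.10908–0.15698 (AQI 101–150). (150−101)·(0.15182−0.10908)/(0.15698−0.10908) + 101 = 49·0.04274/0.04790 + 101 ≈ 144.72 → 145.
NO₂ 1249.09: bracket 1197.02–1443.86 → index 301–500; slope 199/246.84, offset 52.07.
AQI = 301 + 199/246.84·52.07 ≈ 342.98 ⇒ 343.
PM2.5: 296.51 ∈ [241.04, 318.45] ↔ index [201, 300].
201 + (296.51−241.04)·(300−201)/(318.45−241.04) = 201 + 55.47·99/77.41 ≈ 271.94, so AQI = 272.
SO₂: 401 lies in 313–447, so I_lo=101, I_hi=150, C_lo=313, C_hi=447.
(150−101)/(447−313) × (401−313) + 101 = 49/134 × 88 + 101 ≈ 133.18 → 133.
Sub-indices: O₃→145, NO₂→343, PM2.5→272, SO₂→133. Ranked high→low: 343, 272, 145, 133. Second-highest sub-index = 272.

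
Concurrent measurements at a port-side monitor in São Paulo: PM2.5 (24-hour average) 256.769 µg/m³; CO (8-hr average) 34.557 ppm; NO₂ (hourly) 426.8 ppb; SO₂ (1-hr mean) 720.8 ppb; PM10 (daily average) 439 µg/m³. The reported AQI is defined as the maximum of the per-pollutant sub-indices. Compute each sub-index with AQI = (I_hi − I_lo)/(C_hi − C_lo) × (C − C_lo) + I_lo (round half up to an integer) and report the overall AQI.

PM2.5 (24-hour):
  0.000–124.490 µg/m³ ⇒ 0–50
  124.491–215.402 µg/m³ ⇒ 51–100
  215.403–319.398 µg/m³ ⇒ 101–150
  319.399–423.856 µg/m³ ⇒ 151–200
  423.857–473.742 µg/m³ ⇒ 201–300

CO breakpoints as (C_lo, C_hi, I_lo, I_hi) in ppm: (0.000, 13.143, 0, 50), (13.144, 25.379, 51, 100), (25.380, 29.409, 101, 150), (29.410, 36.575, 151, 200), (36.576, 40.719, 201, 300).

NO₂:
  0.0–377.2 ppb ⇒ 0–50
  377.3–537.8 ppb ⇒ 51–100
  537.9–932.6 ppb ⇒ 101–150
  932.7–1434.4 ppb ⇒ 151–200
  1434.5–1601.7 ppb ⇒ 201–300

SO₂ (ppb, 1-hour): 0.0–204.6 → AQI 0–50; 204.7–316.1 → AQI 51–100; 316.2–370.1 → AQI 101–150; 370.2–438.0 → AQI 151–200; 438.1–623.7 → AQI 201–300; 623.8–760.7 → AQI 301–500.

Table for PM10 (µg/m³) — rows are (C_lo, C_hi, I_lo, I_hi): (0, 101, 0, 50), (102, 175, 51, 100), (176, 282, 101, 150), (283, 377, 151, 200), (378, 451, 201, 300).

442

PM2.5 256.769: bracket 215.403–319.398 → index 101–150; slope 49/103.995, offset 41.366.
AQI = 101 + 49/103.995·41.366 ≈ 120.49 ⇒ 120.
CO: 34.557 ∈ [29.410, 36.575] ↔ index [151, 200].
151 + (34.557−29.410)·(200−151)/(36.575−29.410) = 151 + 5.147·49/7.165 ≈ 186.20, so AQI = 186.
NO₂: 426.8 lies in 377.3–537.8, so I_lo=51, I_hi=100, C_lo=377.3, C_hi=537.8.
(100−51)/(537.8−377.3) × (426.8−377.3) + 51 = 49/160.5 × 49.5 + 51 ≈ 66.11 → 66.
SO₂ 720.8: bracket 623.8–760.7 → index 301–500; slope 199/136.9, offset 97.0.
AQI = 301 + 199/136.9·97.0 ≈ 442.00 ⇒ 442.
PM10: 439 lies in 378–451, so I_lo=201, I_hi=300, C_lo=378, C_hi=451.
(300−201)/(451−378) × (439−378) + 201 = 99/73 × 61 + 201 ≈ 283.73 → 284.
Sub-indices: PM2.5→120, CO→186, NO₂→66, SO₂→442, PM10→284. Overall AQI = max = 442; dominant pollutant is SO₂.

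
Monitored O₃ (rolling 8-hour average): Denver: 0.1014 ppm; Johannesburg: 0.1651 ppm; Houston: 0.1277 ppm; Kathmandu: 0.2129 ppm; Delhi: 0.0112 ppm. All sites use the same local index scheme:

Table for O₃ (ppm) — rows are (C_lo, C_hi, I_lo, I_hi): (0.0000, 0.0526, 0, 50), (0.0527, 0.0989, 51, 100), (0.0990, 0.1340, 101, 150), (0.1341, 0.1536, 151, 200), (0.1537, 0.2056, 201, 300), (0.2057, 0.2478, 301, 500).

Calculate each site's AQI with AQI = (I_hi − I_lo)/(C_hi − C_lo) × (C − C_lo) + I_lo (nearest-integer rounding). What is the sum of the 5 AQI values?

814

Denver: 0.1014 lies in 0.0990–0.1340, so I_lo=101, I_hi=150, C_lo=0.0990, C_hi=0.1340.
(150−101)/(0.1340−0.0990) × (0.1014−0.0990) + 101 = 49/0.0350 × 0.0024 + 101 ≈ 104.36 → 104.
Johannesburg: 0.1651 ∈ [0.1537, 0.2056] ↔ index [201, 300].
201 + (0.1651−0.1537)·(300−201)/(0.2056−0.1537) = 201 + 0.0114·99/0.0519 ≈ 222.75, so AQI = 223.
Houston: row 0.0990–0.1340 (AQI 101–150). (150−101)·(0.1277−0.0990)/(0.1340−0.0990) + 101 = 49·0.0287/0.0350 + 101 ≈ 141.18 → 141.
Kathmandu 0.2129: bracket 0.2057–0.2478 → index 301–500; slope 199/0.0421, offset 0.0072.
AQI = 301 + 199/0.0421·0.0072 ≈ 335.03 ⇒ 335.
Delhi 0.0112: bracket 0.0000–0.0526 → index 0–50; slope 50/0.0526, offset 0.0112.
AQI = 0 + 50/0.0526·0.0112 ≈ 10.65 ⇒ 11.
AQIs: Denver=104, Johannesburg=223, Houston=141, Kathmandu=335, Delhi=11. Sum = 104 + 223 + 141 + 335 + 11 = 814.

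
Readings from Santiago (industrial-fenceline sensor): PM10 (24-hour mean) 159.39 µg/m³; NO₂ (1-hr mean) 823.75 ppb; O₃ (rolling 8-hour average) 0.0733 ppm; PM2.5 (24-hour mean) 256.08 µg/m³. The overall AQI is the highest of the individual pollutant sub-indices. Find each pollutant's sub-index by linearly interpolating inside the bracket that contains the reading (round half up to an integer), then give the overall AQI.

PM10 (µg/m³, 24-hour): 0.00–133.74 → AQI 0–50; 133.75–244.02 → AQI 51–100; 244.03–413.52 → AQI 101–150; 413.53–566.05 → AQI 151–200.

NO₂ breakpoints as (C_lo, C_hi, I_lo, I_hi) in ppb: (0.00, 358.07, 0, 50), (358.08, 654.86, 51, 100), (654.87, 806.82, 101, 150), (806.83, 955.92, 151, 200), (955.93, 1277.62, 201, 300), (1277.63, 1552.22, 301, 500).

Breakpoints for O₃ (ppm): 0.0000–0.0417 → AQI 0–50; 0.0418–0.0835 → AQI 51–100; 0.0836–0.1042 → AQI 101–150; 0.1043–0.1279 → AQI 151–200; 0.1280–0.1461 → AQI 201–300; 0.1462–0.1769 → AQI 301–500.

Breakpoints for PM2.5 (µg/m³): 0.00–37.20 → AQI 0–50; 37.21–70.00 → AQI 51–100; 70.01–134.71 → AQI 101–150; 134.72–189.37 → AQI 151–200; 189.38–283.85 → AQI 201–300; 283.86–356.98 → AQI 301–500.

PM10 159.39: bracket 133.75–244.02 → index 51–100; slope 49/110.27, offset 25.64.
AQI = 51 + 49/110.27·25.64 ≈ 62.39 ⇒ 62.
NO₂: 823.75 lies in 806.83–955.92, so I_lo=151, I_hi=200, C_lo=806.83, C_hi=955.92.
(200−151)/(955.92−806.83) × (823.75−806.83) + 151 = 49/149.09 × 16.92 + 151 ≈ 156.56 → 157.
O₃: row 0.0418–0.0835 (AQI 51–100). (100−51)·(0.0733−0.0418)/(0.0835−0.0418) + 51 = 49·0.0315/0.0417 + 51 ≈ 88.01 → 88.
PM2.5: 256.08 ∈ [189.38, 283.85] ↔ index [201, 300].
201 + (256.08−189.38)·(300−201)/(283.85−189.38) = 201 + 66.70·99/94.47 ≈ 270.90, so AQI = 271.
Sub-indices: PM10→62, NO₂→157, O₃→88, PM2.5→271. Overall AQI = max = 271; dominant pollutant is PM2.5.
AQI 271: Very Unhealthy.

271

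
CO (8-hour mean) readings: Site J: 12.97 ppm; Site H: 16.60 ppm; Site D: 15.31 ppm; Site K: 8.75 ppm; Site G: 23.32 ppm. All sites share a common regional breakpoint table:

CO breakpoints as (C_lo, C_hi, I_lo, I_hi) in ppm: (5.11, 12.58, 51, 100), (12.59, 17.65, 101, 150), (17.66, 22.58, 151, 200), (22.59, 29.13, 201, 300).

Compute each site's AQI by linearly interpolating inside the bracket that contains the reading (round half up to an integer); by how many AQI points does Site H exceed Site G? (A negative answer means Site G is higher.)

Site J: 12.97 ∈ [12.59, 17.65] ↔ index [101, 150].
101 + (12.97−12.59)·(150−101)/(17.65−12.59) = 101 + 0.38·49/5.06 ≈ 104.68, so AQI = 105.
Site H: 16.60 lies in 12.59–17.65, so I_lo=101, I_hi=150, C_lo=12.59, C_hi=17.65.
(150−101)/(17.65−12.59) × (16.60−12.59) + 101 = 49/5.06 × 4.01 + 101 ≈ 139.83 → 140.
Site D: 15.31 ∈ [12.59, 17.65] ↔ index [101, 150].
101 + (15.31−12.59)·(150−101)/(17.65−12.59) = 101 + 2.72·49/5.06 ≈ 127.34, so AQI = 127.
Site K: 8.75 lies in 5.11–12.58, so I_lo=51, I_hi=100, C_lo=5.11, C_hi=12.58.
(100−51)/(12.58−5.11) × (8.75−5.11) + 51 = 49/7.47 × 3.64 + 51 ≈ 74.88 → 75.
Site G: 23.32 lies in 22.59–29.13, so I_lo=201, I_hi=300, C_lo=22.59, C_hi=29.13.
(300−201)/(29.13−22.59) × (23.32−22.59) + 201 = 99/6.54 × 0.73 + 201 ≈ 212.05 → 212.
AQIs: Site J=105, Site H=140, Site D=127, Site K=75, Site G=212. Site H (140) − Site G (212) = -72.

-72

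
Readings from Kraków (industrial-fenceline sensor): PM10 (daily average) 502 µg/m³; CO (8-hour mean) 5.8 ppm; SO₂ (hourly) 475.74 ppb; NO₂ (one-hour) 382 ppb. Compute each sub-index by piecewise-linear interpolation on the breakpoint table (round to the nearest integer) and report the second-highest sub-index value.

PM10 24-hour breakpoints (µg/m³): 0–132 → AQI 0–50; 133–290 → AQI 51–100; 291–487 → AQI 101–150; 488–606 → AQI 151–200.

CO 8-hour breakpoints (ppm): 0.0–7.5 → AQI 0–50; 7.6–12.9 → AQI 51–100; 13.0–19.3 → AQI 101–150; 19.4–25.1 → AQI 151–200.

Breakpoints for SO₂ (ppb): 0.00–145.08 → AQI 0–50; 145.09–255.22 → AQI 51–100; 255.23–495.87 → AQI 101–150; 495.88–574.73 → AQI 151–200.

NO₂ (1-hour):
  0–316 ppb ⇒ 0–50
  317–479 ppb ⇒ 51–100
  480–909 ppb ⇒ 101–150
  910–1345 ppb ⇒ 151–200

146

PM10 502: bracket 488–606 → index 151–200; slope 49/118, offset 14.
AQI = 151 + 49/118·14 ≈ 156.81 ⇒ 157.
CO: 5.8 ∈ [0.0, 7.5] ↔ index [0, 50].
0 + (5.8−0.0)·(50−0)/(7.5−0.0) = 0 + 5.8·50/7.5 ≈ 38.67, so AQI = 39.
SO₂: row 255.23–495.87 (AQI 101–150). (150−101)·(475.74−255.23)/(495.87−255.23) + 101 = 49·220.51/240.64 + 101 ≈ 145.90 → 146.
NO₂: row 317–479 (AQI 51–100). (100−51)·(382−317)/(479−317) + 51 = 49·65/162 + 51 ≈ 70.66 → 71.
Sub-indices: PM10→157, CO→39, SO₂→146, NO₂→71. Ranked high→low: 157, 146, 71, 39. Second-highest sub-index = 146.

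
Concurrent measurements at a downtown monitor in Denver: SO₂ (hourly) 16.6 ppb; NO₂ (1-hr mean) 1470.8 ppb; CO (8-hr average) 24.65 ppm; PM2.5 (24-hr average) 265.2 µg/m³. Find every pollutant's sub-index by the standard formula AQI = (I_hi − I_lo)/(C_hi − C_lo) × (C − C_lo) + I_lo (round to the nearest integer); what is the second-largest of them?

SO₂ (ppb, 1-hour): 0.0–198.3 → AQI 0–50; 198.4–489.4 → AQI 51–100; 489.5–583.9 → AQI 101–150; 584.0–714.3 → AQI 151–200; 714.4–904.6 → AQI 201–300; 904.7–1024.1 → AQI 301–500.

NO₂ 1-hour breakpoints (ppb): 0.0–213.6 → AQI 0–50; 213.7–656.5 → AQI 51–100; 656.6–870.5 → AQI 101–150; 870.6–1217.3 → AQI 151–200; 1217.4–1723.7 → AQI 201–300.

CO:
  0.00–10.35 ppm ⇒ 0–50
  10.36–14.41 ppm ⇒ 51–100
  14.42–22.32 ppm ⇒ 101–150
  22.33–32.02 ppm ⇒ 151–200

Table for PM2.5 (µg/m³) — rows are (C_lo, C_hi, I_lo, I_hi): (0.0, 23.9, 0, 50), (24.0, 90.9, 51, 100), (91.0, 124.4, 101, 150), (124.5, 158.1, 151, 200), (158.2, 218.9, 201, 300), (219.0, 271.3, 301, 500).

SO₂: 16.6 ∈ [0.0, 198.3] ↔ index [0, 50].
0 + (16.6−0.0)·(50−0)/(198.3−0.0) = 0 + 16.6·50/198.3 ≈ 4.19, so AQI = 4.
NO₂: 1470.8 lies in 1217.4–1723.7, so I_lo=201, I_hi=300, C_lo=1217.4, C_hi=1723.7.
(300−201)/(1723.7−1217.4) × (1470.8−1217.4) + 201 = 99/506.3 × 253.4 + 201 ≈ 250.55 → 251.
CO 24.65: bracket 22.33–32.02 → index 151–200; slope 49/9.69, offset 2.32.
AQI = 151 + 49/9.69·2.32 ≈ 162.73 ⇒ 163.
PM2.5 265.2: bracket 219.0–271.3 → index 301–500; slope 199/52.3, offset 46.2.
AQI = 301 + 199/52.3·46.2 ≈ 476.79 ⇒ 477.
Sub-indices: SO₂→4, NO₂→251, CO→163, PM2.5→477. Ranked high→low: 477, 251, 163, 4. Second-highest sub-index = 251.

251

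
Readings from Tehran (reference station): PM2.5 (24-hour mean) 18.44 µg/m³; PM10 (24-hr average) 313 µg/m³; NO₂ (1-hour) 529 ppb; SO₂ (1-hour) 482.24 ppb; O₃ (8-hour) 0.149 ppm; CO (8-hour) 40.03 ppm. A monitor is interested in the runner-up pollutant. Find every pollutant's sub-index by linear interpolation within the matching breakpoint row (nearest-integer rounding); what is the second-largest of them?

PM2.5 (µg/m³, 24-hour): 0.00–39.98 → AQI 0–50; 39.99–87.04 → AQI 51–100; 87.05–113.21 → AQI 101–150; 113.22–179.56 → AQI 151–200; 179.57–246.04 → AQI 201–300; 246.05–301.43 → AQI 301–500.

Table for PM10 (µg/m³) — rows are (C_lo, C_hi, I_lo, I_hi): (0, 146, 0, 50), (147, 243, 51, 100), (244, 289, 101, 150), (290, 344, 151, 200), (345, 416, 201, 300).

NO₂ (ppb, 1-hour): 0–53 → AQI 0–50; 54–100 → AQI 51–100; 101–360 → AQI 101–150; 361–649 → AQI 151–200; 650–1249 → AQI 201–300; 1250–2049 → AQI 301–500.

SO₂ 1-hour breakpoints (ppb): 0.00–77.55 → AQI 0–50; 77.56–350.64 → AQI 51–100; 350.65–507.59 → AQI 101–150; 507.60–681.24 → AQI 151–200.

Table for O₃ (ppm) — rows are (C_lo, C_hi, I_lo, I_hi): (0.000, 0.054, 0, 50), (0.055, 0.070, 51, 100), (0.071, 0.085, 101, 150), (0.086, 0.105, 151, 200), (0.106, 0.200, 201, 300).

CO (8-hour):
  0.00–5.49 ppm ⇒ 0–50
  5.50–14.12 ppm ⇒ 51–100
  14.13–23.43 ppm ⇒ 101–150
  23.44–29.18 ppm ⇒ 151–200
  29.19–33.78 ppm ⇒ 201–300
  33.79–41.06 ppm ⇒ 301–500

246

PM2.5: row 0.00–39.98 (AQI 0–50). (50−0)·(18.44−0.00)/(39.98−0.00) + 0 = 50·18.44/39.98 + 0 ≈ 23.06 → 23.
PM10: row 290–344 (AQI 151–200). (200−151)·(313−290)/(344−290) + 151 = 49·23/54 + 151 ≈ 171.87 → 172.
NO₂: 529 ∈ [361, 649] ↔ index [151, 200].
151 + (529−361)·(200−151)/(649−361) = 151 + 168·49/288 ≈ 179.58, so AQI = 180.
SO₂: row 350.65–507.59 (AQI 101–150). (150−101)·(482.24−350.65)/(507.59−350.65) + 101 = 49·131.59/156.94 + 101 ≈ 142.09 → 142.
O₃: 0.149 ∈ [0.106, 0.200] ↔ index [201, 300].
201 + (0.149−0.106)·(300−201)/(0.200−0.106) = 201 + 0.043·99/0.094 ≈ 246.29, so AQI = 246.
CO: row 33.79–41.06 (AQI 301–500). (500−301)·(40.03−33.79)/(41.06−33.79) + 301 = 199·6.24/7.27 + 301 ≈ 471.81 → 472.
Sub-indices: PM2.5→23, PM10→172, NO₂→180, SO₂→142, O₃→246, CO→472. Ranked high→low: 472, 246, 180, 172, 142, 23. Second-highest sub-index = 246.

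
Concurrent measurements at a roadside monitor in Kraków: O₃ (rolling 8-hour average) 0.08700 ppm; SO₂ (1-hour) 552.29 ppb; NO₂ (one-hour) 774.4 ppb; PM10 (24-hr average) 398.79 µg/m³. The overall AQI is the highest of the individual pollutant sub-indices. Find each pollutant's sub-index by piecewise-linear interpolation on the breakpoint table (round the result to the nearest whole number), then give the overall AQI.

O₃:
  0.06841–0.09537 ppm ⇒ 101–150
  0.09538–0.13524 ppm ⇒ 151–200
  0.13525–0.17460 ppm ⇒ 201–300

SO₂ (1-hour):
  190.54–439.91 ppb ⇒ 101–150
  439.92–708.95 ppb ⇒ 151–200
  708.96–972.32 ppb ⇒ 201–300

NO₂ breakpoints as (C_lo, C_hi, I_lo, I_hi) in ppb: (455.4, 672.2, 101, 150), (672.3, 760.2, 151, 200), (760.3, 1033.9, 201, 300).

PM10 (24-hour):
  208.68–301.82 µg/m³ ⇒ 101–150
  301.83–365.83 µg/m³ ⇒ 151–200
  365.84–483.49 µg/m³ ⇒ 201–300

O₃: row 0.06841–0.09537 (AQI 101–150). (150−101)·(0.08700−0.06841)/(0.09537−0.06841) + 101 = 49·0.01859/0.02696 + 101 ≈ 134.79 → 135.
SO₂: 552.29 ∈ [439.92, 708.95] ↔ index [151, 200].
151 + (552.29−439.92)·(200−151)/(708.95−439.92) = 151 + 112.37·49/269.03 ≈ 171.47, so AQI = 171.
NO₂: row 760.3–1033.9 (AQI 201–300). (300−201)·(774.4−760.3)/(1033.9−760.3) + 201 = 99·14.1/273.6 + 201 ≈ 206.10 → 206.
PM10: 398.79 lies in 365.84–483.49, so I_lo=201, I_hi=300, C_lo=365.84, C_hi=483.49.
(300−201)/(483.49−365.84) × (398.79−365.84) + 201 = 99/117.65 × 32.95 + 201 ≈ 228.73 → 229.
Sub-indices: O₃→135, SO₂→171, NO₂→206, PM10→229. Overall AQI = max = 229; dominant pollutant is PM10.

229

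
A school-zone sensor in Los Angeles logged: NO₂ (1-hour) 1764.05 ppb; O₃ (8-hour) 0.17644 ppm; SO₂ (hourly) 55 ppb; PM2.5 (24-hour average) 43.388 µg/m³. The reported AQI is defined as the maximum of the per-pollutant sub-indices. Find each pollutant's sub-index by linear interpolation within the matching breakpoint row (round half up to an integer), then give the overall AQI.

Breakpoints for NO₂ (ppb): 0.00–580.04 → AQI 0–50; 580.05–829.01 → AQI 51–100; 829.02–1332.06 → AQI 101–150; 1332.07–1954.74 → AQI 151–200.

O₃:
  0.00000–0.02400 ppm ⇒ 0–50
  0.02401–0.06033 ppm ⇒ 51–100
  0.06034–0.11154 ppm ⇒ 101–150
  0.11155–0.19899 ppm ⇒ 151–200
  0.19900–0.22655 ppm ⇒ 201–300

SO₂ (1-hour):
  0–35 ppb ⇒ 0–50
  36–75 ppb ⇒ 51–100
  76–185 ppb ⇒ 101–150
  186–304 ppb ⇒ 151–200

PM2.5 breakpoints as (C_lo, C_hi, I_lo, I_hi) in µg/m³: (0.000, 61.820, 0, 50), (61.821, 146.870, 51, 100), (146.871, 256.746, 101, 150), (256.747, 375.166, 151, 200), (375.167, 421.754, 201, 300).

187

NO₂: 1764.05 lies in 1332.07–1954.74, so I_lo=151, I_hi=200, C_lo=1332.07, C_hi=1954.74.
(200−151)/(1954.74−1332.07) × (1764.05−1332.07) + 151 = 49/622.67 × 431.98 + 151 ≈ 184.99 → 185.
O₃ 0.17644: bracket 0.11155–0.19899 → index 151–200; slope 49/0.08744, offset 0.06489.
AQI = 151 + 49/0.08744·0.06489 ≈ 187.36 ⇒ 187.
SO₂ 55: bracket 36–75 → index 51–100; slope 49/39, offset 19.
AQI = 51 + 49/39·19 ≈ 74.87 ⇒ 75.
PM2.5: 43.388 ∈ [0.000, 61.820] ↔ index [0, 50].
0 + (43.388−0.000)·(50−0)/(61.820−0.000) = 0 + 43.388·50/61.820 ≈ 35.09, so AQI = 35.
Sub-indices: NO₂→185, O₃→187, SO₂→75, PM2.5→35. Overall AQI = max = 187; dominant pollutant is O₃.
AQI 187: Unhealthy.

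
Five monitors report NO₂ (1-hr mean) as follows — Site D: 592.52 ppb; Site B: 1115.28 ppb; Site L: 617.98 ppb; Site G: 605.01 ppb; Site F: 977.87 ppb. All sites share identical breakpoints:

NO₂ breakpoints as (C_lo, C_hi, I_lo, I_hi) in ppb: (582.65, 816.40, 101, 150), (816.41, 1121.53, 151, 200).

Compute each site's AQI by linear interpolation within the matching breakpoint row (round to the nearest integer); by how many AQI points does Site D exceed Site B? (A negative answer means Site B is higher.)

-96

Site D: 592.52 ∈ [582.65, 816.40] ↔ index [101, 150].
101 + (592.52−582.65)·(150−101)/(816.40−582.65) = 101 + 9.87·49/233.75 ≈ 103.07, so AQI = 103.
Site B: 1115.28 lies in 816.41–1121.53, so I_lo=151, I_hi=200, C_lo=816.41, C_hi=1121.53.
(200−151)/(1121.53−816.41) × (1115.28−816.41) + 151 = 49/305.12 × 298.87 + 151 ≈ 199.00 → 199.
Site L: row 582.65–816.40 (AQI 101–150). (150−101)·(617.98−582.65)/(816.40−582.65) + 101 = 49·35.33/233.75 + 101 ≈ 108.41 → 108.
Site G: row 582.65–816.40 (AQI 101–150). (150−101)·(605.01−582.65)/(816.40−582.65) + 101 = 49·22.36/233.75 + 101 ≈ 105.69 → 106.
Site F: row 816.41–1121.53 (AQI 151–200). (200−151)·(977.87−816.41)/(1121.53−816.41) + 151 = 49·161.46/305.12 + 151 ≈ 176.93 → 177.
AQIs: Site D=103, Site B=199, Site L=108, Site G=106, Site F=177. Site D (103) − Site B (199) = -96.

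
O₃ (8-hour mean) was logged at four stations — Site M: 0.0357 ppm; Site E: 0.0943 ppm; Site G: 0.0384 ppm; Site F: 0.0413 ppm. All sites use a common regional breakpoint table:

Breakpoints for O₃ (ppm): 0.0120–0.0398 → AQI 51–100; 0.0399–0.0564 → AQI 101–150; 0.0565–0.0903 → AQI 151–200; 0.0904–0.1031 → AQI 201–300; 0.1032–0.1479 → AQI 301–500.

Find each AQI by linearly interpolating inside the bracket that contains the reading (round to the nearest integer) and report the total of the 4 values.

527

Site M: row 0.0120–0.0398 (AQI 51–100). (100−51)·(0.0357−0.0120)/(0.0398−0.0120) + 51 = 49·0.0237/0.0278 + 51 ≈ 92.77 → 93.
Site E 0.0943: bracket 0.0904–0.1031 → index 201–300; slope 99/0.0127, offset 0.0039.
AQI = 201 + 99/0.0127·0.0039 ≈ 231.40 ⇒ 231.
Site G 0.0384: bracket 0.0120–0.0398 → index 51–100; slope 49/0.0278, offset 0.0264.
AQI = 51 + 49/0.0278·0.0264 ≈ 97.53 ⇒ 98.
Site F: row 0.0399–0.0564 (AQI 101–150). (150−101)·(0.0413−0.0399)/(0.0564−0.0399) + 101 = 49·0.0014/0.0165 + 101 ≈ 105.16 → 105.
AQIs: Site M=93, Site E=231, Site G=98, Site F=105. Sum = 93 + 231 + 98 + 105 = 527.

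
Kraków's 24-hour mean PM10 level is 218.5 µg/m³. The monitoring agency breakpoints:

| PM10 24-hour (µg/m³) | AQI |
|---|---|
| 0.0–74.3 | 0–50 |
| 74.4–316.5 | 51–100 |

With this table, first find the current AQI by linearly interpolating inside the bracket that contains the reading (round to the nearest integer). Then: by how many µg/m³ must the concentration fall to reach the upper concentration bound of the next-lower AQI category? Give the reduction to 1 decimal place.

144.2

PM10: row 74.4–316.5 (AQI 51–100). (100−51)·(218.5−74.4)/(316.5−74.4) + 51 = 49·144.1/242.1 + 51 ≈ 80.17 → 80.
Current AQI 80 is in the Moderate range (51–100). The next-lower category tops out at AQI 50, whose upper concentration bound is 74.3 µg/m³.
Reduction needed = 218.5 − 74.3 = 144.2 µg/m³.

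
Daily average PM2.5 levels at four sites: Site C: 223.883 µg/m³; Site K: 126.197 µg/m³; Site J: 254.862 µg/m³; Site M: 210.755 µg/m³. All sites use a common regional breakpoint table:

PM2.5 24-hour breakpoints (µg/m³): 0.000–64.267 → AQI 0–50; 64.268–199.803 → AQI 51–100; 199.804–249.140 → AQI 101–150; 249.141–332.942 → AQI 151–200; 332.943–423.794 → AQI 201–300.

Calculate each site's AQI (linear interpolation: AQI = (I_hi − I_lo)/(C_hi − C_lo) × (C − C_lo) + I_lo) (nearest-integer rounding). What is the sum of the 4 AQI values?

Site C: 223.883 lies in 199.804–249.140, so I_lo=101, I_hi=150, C_lo=199.804, C_hi=249.140.
(150−101)/(249.140−199.804) × (223.883−199.804) + 101 = 49/49.336 × 24.079 + 101 ≈ 124.92 → 125.
Site K: 126.197 lies in 64.268–199.803, so I_lo=51, I_hi=100, C_lo=64.268, C_hi=199.803.
(100−51)/(199.803−64.268) × (126.197−64.268) + 51 = 49/135.535 × 61.929 + 51 ≈ 73.39 → 73.
Site J: row 249.141–332.942 (AQI 151–200). (200−151)·(254.862−249.141)/(332.942−249.141) + 151 = 49·5.721/83.801 + 151 ≈ 154.35 → 154.
Site M: 210.755 lies in 199.804–249.140, so I_lo=101, I_hi=150, C_lo=199.804, C_hi=249.140.
(150−101)/(249.140−199.804) × (210.755−199.804) + 101 = 49/49.336 × 10.951 + 101 ≈ 111.88 → 112.
AQIs: Site C=125, Site K=73, Site J=154, Site M=112. Sum = 125 + 73 + 154 + 112 = 464.

464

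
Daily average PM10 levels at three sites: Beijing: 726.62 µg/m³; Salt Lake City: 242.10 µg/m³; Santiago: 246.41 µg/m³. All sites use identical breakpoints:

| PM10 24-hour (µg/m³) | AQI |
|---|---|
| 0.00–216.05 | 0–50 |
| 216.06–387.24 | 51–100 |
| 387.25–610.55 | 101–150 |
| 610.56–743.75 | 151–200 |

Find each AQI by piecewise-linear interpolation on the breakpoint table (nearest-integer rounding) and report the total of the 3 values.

Beijing 726.62: bracket 610.56–743.75 → index 151–200; slope 49/133.19, offset 116.06.
AQI = 151 + 49/133.19·116.06 ≈ 193.70 ⇒ 194.
Salt Lake City: 242.10 lies in 216.06–387.24, so I_lo=51, I_hi=100, C_lo=216.06, C_hi=387.24.
(100−51)/(387.24−216.06) × (242.10−216.06) + 51 = 49/171.18 × 26.04 + 51 ≈ 58.45 → 58.
Santiago 246.41: bracket 216.06–387.24 → index 51–100; slope 49/171.18, offset 30.35.
AQI = 51 + 49/171.18·30.35 ≈ 59.69 ⇒ 60.
AQIs: Beijing=194, Salt Lake City=58, Santiago=60. Sum = 194 + 58 + 60 = 312.

312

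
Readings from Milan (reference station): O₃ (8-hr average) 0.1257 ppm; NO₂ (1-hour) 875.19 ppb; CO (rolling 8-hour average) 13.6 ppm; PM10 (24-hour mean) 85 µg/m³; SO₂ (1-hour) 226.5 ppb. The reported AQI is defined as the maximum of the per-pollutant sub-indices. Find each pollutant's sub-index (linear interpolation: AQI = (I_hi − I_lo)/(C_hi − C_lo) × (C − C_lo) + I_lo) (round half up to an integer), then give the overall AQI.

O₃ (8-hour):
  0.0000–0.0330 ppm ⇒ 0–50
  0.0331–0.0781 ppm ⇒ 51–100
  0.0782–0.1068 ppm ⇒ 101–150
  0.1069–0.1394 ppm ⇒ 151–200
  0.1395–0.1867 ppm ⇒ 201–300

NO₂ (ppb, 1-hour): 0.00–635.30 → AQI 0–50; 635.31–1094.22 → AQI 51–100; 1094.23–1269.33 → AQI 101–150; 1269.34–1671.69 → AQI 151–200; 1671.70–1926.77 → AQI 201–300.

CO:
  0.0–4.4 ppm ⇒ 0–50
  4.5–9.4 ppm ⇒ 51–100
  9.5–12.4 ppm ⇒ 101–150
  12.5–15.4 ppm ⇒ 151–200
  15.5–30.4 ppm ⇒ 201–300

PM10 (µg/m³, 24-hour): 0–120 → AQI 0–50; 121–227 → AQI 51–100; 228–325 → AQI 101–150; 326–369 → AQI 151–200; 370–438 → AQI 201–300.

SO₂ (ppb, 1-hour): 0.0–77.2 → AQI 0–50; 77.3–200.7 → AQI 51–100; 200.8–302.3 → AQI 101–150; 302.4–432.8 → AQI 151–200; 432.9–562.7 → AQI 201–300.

O₃: 0.1257 ∈ [0.1069, 0.1394] ↔ index [151, 200].
151 + (0.1257−0.1069)·(200−151)/(0.1394−0.1069) = 151 + 0.0188·49/0.0325 ≈ 179.34, so AQI = 179.
NO₂: 875.19 ∈ [635.31, 1094.22] ↔ index [51, 100].
51 + (875.19−635.31)·(100−51)/(1094.22−635.31) = 51 + 239.88·49/458.91 ≈ 76.61, so AQI = 77.
CO: 13.6 lies in 12.5–15.4, so I_lo=151, I_hi=200, C_lo=12.5, C_hi=15.4.
(200−151)/(15.4−12.5) × (13.6−12.5) + 151 = 49/2.9 × 1.1 + 151 ≈ 169.59 → 170.
PM10: 85 ∈ [0, 120] ↔ index [0, 50].
0 + (85−0)·(50−0)/(120−0) = 0 + 85·50/120 ≈ 35.42, so AQI = 35.
SO₂: 226.5 lies in 200.8–302.3, so I_lo=101, I_hi=150, C_lo=200.8, C_hi=302.3.
(150−101)/(302.3−200.8) × (226.5−200.8) + 101 = 49/101.5 × 25.7 + 101 ≈ 113.41 → 113.
Sub-indices: O₃→179, NO₂→77, CO→170, PM10→35, SO₂→113. Overall AQI = max = 179; dominant pollutant is O₃.
AQI 179: Unhealthy.

179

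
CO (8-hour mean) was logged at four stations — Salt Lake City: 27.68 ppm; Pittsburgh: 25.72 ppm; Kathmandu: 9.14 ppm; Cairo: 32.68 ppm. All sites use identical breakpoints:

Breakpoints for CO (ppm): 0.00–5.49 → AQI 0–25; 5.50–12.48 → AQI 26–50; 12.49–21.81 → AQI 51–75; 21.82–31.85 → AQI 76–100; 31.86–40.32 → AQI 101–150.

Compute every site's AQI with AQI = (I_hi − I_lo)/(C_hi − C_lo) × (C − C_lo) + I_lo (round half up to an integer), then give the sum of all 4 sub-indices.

Salt Lake City: 27.68 ∈ [21.82, 31.85] ↔ index [76, 100].
76 + (27.68−21.82)·(100−76)/(31.85−21.82) = 76 + 5.86·24/10.03 ≈ 90.02, so AQI = 90.
Pittsburgh: 25.72 lies in 21.82–31.85, so I_lo=76, I_hi=100, C_lo=21.82, C_hi=31.85.
(100−76)/(31.85−21.82) × (25.72−21.82) + 76 = 24/10.03 × 3.90 + 76 ≈ 85.33 → 85.
Kathmandu 9.14: bracket 5.50–12.48 → index 26–50; slope 24/6.98, offset 3.64.
AQI = 26 + 24/6.98·3.64 ≈ 38.52 ⇒ 39.
Cairo: 32.68 lies in 31.86–40.32, so I_lo=101, I_hi=150, C_lo=31.86, C_hi=40.32.
(150−101)/(40.32−31.86) × (32.68−31.86) + 101 = 49/8.46 × 0.82 + 101 ≈ 105.75 → 106.
AQIs: Salt Lake City=90, Pittsburgh=85, Kathmandu=39, Cairo=106. Sum = 90 + 85 + 39 + 106 = 320.

320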